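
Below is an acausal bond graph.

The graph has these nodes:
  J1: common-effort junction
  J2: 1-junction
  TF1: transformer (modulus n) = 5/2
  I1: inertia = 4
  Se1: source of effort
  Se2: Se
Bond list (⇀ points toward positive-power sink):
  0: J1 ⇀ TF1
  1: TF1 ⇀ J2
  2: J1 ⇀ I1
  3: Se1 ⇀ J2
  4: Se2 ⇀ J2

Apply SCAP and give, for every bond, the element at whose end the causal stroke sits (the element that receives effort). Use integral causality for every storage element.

b0 stroke→J1
b1 stroke→TF1
b2 stroke→I1
b3 stroke→J2
b4 stroke→J2

bond 3 stroke at J2  (Se1: effort source, stroke at far end)
bond 4 stroke at J2  (source Se2 imposes e)
bond 1 stroke at TF1  (closing 1-jn rule on J2)
bond 0 stroke at J1  (TF1: transformer flips bond 1)
bond 2 stroke at I1  (J1 effort already set via bond 0)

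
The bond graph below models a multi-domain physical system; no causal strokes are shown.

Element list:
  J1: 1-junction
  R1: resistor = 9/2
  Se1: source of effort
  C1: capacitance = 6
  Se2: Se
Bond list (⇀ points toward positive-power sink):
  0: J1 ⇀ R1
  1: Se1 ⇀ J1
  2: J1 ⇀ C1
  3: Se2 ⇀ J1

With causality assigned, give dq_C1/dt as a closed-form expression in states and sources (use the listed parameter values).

b1 stroke at J1  (source Se1 imposes e)
b3 stroke at J1  (source Se2 imposes e)
b2 stroke at J1  (C1 integral (e out))
b0 stroke at R1  (J1: last free bond brings flow in)

dq_C1/dt = 2*E_Se1/9 + 2*E_Se2/9 - q_C1/27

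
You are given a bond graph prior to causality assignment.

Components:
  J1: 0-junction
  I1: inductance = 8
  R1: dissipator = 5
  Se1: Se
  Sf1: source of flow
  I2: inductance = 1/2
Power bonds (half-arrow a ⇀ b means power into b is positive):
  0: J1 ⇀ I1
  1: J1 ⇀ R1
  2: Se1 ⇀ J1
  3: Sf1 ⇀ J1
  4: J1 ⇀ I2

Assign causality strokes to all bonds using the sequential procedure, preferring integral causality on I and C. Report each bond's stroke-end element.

β0 →I1
β1 →R1
β2 →J1
β3 →Sf1
β4 →I2

#2 |J1  (Se1 fixes effort; stroke away)
#3 |Sf1  (Sf1: flow source, stroke at near end)
#0 |I1  (common-e at J1 fixed by 2)
#1 |R1  (0-jn J1 has e-setter on 2)
#4 |I2  (0-jn J1 has e-setter on 2)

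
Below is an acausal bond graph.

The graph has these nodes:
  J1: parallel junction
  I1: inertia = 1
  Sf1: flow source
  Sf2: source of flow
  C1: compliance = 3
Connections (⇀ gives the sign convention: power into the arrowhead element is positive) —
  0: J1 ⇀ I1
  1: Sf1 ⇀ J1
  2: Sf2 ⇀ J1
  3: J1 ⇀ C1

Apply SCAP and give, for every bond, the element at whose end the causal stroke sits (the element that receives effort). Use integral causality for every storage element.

bond 0 stroke at I1
bond 1 stroke at Sf1
bond 2 stroke at Sf2
bond 3 stroke at J1

b1 →Sf1  (source Sf1 imposes f)
b2 →Sf2  (source Sf2 imposes f)
b0 →I1  (I1 outputs flow p/I1)
b3 →J1  (J1: last free bond brings effort in)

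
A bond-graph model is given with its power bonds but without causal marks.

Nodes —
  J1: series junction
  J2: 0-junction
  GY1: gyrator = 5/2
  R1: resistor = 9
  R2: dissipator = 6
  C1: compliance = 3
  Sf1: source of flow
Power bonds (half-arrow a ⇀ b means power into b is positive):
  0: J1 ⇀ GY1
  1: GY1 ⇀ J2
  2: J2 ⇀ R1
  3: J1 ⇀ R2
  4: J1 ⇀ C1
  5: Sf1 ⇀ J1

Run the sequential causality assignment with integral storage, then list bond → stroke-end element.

#0 stroke→J1
#1 stroke→J2
#2 stroke→R1
#3 stroke→J1
#4 stroke→J1
#5 stroke→Sf1

bond 5 |Sf1  (Sf1 (Sf) sets flow on bond)
bond 0 |J1  (common-f at J1 fixed by 5)
bond 3 |J1  (J1: bond 5 brought flow, rest push out)
bond 4 |J1  (1-jn J1 has f-setter on 5)
bond 1 |J2  (GY GY1: same side as bond 0)
bond 2 |R1  (common-e at J2 fixed by 1)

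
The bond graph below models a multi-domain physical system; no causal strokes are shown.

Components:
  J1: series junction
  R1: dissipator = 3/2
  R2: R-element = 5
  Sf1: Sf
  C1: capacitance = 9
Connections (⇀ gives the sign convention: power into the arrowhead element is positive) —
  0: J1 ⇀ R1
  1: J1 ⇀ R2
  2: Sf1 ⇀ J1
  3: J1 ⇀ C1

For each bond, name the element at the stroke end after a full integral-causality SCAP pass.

bond 0 →J1
bond 1 →J1
bond 2 →Sf1
bond 3 →J1

β2 →Sf1  (Sf1 (Sf) sets flow on bond)
β0 →J1  (1-jn J1 has f-setter on 2)
β1 →J1  (J1 flow already set via bond 2)
β3 →J1  (J1: bond 2 brought flow, rest push out)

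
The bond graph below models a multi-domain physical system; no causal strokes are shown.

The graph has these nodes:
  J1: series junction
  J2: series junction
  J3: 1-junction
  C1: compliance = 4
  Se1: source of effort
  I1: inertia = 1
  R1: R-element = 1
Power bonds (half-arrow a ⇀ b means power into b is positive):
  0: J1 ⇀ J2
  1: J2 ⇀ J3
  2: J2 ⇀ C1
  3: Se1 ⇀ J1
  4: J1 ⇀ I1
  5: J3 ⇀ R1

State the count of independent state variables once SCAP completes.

2  (C1, I1 all integral)

b3 |J1  (Se1 fixes effort; stroke away)
b2 |J2  (C1 integral (e out))
b4 |I1  (I1 integral (f out))
b0 |J1  (J1: bond 4 brought flow, rest push out)
b1 |J2  (common-f at J2 fixed by 0)
b5 |J3  (common-f at J3 fixed by 1)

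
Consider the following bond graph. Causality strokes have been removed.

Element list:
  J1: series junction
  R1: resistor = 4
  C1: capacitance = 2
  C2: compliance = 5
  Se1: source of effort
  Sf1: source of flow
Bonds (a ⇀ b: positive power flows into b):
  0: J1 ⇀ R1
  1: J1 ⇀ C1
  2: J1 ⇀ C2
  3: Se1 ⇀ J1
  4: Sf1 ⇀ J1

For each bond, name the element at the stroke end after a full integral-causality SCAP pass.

β0 stroke→J1
β1 stroke→J1
β2 stroke→J1
β3 stroke→J1
β4 stroke→Sf1

#3 |J1  (Se1: effort source, stroke at far end)
#4 |Sf1  (Sf1: flow source, stroke at near end)
#0 |J1  (1-jn J1 has f-setter on 4)
#1 |J1  (J1: bond 4 brought flow, rest push out)
#2 |J1  (1-jn J1 has f-setter on 4)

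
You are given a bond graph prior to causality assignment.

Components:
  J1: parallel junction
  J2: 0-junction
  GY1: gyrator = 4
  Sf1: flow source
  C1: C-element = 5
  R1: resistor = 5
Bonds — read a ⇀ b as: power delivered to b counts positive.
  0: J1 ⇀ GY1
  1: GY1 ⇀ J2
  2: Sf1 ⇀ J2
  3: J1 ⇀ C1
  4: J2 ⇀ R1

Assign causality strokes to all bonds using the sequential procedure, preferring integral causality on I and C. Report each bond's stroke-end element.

β0 stroke at GY1
β1 stroke at GY1
β2 stroke at Sf1
β3 stroke at J1
β4 stroke at J2

bond 2 stroke→Sf1  (Sf1 (Sf) sets flow on bond)
bond 3 stroke→J1  (C1 integral (e out))
bond 0 stroke→GY1  (0-jn J1 has e-setter on 3)
bond 1 stroke→GY1  (GY1: gyrator matches bond 0)
bond 4 stroke→J2  (closing 0-jn rule on J2)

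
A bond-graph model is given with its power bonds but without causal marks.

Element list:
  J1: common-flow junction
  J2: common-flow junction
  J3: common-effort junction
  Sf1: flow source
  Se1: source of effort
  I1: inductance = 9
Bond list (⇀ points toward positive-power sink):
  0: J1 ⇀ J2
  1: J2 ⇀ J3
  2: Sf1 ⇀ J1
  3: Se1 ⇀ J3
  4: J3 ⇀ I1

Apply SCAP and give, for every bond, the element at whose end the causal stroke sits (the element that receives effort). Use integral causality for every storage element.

β0 →J1
β1 →J2
β2 →Sf1
β3 →J3
β4 →I1

bond 2 |Sf1  (Sf1: flow source, stroke at near end)
bond 3 |J3  (source Se1 imposes e)
bond 0 |J1  (J1 flow already set via bond 2)
bond 1 |J2  (J2: bond 0 brought flow, rest push out)
bond 4 |I1  (common-e at J3 fixed by 3)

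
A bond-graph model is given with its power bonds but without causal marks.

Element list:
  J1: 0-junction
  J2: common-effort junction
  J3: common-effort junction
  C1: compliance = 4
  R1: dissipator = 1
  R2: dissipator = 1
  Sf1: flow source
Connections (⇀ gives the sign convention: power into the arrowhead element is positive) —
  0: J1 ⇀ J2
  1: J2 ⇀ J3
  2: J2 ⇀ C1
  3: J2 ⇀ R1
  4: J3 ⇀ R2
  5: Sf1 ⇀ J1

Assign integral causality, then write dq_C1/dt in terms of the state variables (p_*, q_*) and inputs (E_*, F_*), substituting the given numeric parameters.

bond 5 →Sf1  (source Sf1 imposes f)
bond 0 →J1  (closing 0-jn rule on J1)
bond 2 →J2  (C1: C, integral causality)
bond 1 →J3  (common-e at J2 fixed by 2)
bond 3 →R1  (common-e at J2 fixed by 2)
bond 4 →R2  (J3: bond 1 brought effort, rest push out)

dq_C1/dt = F_Sf1 - q_C1/2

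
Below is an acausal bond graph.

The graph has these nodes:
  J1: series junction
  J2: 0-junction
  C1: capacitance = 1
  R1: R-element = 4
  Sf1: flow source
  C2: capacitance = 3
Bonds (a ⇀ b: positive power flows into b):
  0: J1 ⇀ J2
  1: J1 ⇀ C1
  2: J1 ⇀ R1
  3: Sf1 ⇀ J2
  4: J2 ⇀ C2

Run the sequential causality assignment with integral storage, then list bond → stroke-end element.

#3 stroke at Sf1  (Sf1: flow source, stroke at near end)
#1 stroke at J1  (C1: C, integral causality)
#4 stroke at J2  (C2 integral (e out))
#0 stroke at J1  (0-jn J2 has e-setter on 4)
#2 stroke at R1  (only one flow-in slot at J1)

β0 →J1
β1 →J1
β2 →R1
β3 →Sf1
β4 →J2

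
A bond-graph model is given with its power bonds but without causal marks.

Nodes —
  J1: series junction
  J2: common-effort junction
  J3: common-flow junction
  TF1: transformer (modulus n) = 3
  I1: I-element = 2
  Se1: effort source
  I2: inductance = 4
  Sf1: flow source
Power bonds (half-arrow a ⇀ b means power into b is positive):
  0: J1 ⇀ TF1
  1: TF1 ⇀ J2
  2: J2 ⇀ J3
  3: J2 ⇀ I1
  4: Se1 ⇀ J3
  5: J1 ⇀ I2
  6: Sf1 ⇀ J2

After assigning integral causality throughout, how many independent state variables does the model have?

2  (I1, I2 all integral)

bond 4 stroke→J3  (Se1: effort source, stroke at far end)
bond 6 stroke→Sf1  (source Sf1 imposes f)
bond 2 stroke→J2  (J3 needs exactly one f-in)
bond 1 stroke→TF1  (J2: bond 2 brought effort, rest push out)
bond 3 stroke→I1  (J2 effort already set via bond 2)
bond 0 stroke→J1  (TF TF1: opposite of bond 1)
bond 5 stroke→I2  (only one flow-in slot at J1)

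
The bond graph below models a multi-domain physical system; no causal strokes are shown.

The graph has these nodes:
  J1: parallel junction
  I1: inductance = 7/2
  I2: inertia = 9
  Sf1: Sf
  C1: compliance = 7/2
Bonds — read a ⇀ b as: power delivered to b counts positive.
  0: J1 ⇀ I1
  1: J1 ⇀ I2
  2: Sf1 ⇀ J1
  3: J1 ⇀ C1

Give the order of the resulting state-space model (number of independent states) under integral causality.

#2 stroke at Sf1  (Sf1 fixes flow; stroke at Sf1)
#0 stroke at I1  (I1 integral (f out))
#1 stroke at I2  (I2 outputs flow p/I2)
#3 stroke at J1  (J1 needs exactly one e-in)

3  (C1, I1, I2 all integral)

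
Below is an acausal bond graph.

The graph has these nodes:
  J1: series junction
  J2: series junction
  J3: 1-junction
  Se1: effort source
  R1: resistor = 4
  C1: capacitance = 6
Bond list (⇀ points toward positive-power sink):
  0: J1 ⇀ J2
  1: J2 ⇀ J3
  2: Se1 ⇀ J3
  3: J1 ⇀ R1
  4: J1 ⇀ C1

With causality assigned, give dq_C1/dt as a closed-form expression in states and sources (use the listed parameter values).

dq_C1/dt = E_Se1/4 - q_C1/24

#2 stroke→J3  (Se1 (Se) sets effort on bond)
#1 stroke→J2  (J3 needs exactly one f-in)
#0 stroke→J1  (J2: last free bond brings flow in)
#4 stroke→J1  (C1 integral (e out))
#3 stroke→R1  (closing 1-jn rule on J1)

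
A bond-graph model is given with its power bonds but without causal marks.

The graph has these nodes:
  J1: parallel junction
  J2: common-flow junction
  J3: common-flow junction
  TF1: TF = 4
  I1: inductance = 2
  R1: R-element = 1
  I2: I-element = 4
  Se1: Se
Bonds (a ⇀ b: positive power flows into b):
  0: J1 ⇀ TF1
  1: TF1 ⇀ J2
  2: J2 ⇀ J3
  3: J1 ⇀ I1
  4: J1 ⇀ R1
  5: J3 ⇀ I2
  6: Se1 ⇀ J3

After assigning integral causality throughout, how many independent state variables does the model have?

β6 stroke at J3  (source Se1 imposes e)
β3 stroke at I1  (I1: I, integral causality)
β5 stroke at I2  (I2 outputs flow p/I2)
β2 stroke at J3  (J3 flow already set via bond 5)
β1 stroke at J2  (J2: bond 2 brought flow, rest push out)
β0 stroke at TF1  (TF TF1: opposite of bond 1)
β4 stroke at J1  (J1: last free bond brings effort in)

2  (I1, I2 all integral)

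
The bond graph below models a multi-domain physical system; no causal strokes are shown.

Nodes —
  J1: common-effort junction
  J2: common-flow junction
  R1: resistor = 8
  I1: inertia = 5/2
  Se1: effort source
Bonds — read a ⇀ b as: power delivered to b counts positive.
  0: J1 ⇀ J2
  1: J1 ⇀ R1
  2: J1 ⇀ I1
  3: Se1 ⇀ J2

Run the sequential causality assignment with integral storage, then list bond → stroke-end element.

#0 stroke→J1
#1 stroke→R1
#2 stroke→I1
#3 stroke→J2

#3 stroke→J2  (Se1 fixes effort; stroke away)
#0 stroke→J1  (J2: last free bond brings flow in)
#1 stroke→R1  (J1: bond 0 brought effort, rest push out)
#2 stroke→I1  (common-e at J1 fixed by 0)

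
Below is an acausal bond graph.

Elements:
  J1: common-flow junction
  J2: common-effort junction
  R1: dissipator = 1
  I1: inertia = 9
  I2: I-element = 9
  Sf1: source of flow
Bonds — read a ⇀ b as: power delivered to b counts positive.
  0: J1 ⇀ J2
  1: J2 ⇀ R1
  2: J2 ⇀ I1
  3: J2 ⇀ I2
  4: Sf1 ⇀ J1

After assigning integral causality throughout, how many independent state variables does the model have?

2  (I1, I2 all integral)

b4 →Sf1  (Sf1 fixes flow; stroke at Sf1)
b0 →J1  (J1 flow already set via bond 4)
b2 →I1  (prefer integral on I1)
b3 →I2  (I2: I, integral causality)
b1 →J2  (J2 needs exactly one e-in)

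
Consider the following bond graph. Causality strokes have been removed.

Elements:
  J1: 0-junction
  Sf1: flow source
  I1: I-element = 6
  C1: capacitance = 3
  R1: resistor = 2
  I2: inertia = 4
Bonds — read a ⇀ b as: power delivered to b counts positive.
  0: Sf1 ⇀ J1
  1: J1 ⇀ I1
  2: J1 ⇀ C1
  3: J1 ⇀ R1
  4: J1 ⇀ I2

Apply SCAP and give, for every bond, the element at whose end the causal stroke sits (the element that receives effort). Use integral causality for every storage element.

β0 stroke→Sf1  (source Sf1 imposes f)
β1 stroke→I1  (I1 integral (f out))
β2 stroke→J1  (C1 integral (e out))
β3 stroke→R1  (common-e at J1 fixed by 2)
β4 stroke→I2  (0-jn J1 has e-setter on 2)

#0 |Sf1
#1 |I1
#2 |J1
#3 |R1
#4 |I2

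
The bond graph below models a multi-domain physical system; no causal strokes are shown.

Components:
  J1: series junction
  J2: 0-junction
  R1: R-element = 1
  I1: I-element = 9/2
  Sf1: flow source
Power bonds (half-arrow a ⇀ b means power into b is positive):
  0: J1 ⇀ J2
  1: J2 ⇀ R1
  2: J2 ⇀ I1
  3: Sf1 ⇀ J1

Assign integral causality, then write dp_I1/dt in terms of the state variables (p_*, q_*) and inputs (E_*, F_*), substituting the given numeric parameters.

b3 |Sf1  (Sf1 (Sf) sets flow on bond)
b0 |J1  (1-jn J1 has f-setter on 3)
b2 |I1  (prefer integral on I1)
b1 |J2  (closing 0-jn rule on J2)

dp_I1/dt = F_Sf1 - 2*p_I1/9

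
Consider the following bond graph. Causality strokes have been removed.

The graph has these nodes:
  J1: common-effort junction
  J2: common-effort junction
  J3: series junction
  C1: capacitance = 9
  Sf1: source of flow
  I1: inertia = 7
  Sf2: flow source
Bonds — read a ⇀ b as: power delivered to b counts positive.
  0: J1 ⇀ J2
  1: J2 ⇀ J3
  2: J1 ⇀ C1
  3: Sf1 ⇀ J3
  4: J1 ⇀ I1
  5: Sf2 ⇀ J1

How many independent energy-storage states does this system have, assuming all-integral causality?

2  (C1, I1 all integral)

#3 |Sf1  (source Sf1 imposes f)
#5 |Sf2  (Sf2 (Sf) sets flow on bond)
#1 |J3  (1-jn J3 has f-setter on 3)
#0 |J2  (J2 needs exactly one e-in)
#2 |J1  (C1 integral (e out))
#4 |I1  (0-jn J1 has e-setter on 2)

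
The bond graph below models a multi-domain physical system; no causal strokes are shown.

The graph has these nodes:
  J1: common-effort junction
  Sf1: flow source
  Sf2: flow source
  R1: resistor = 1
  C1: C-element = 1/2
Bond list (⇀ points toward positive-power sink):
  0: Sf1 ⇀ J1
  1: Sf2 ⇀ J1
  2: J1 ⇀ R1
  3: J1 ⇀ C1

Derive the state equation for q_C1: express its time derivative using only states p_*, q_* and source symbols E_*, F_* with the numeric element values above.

bond 0 stroke→Sf1  (Sf1: flow source, stroke at near end)
bond 1 stroke→Sf2  (source Sf2 imposes f)
bond 3 stroke→J1  (prefer integral on C1)
bond 2 stroke→R1  (common-e at J1 fixed by 3)

dq_C1/dt = F_Sf1 + F_Sf2 - 2*q_C1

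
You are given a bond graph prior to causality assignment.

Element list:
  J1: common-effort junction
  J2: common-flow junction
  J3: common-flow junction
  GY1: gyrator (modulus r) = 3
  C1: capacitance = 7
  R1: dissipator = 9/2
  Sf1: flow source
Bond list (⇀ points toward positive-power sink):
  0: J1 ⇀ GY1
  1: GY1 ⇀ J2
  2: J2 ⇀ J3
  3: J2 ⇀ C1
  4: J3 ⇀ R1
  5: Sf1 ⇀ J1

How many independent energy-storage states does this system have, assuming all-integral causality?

b5 stroke→Sf1  (source Sf1 imposes f)
b0 stroke→J1  (J1 needs exactly one e-in)
b1 stroke→J2  (GY1 both-in/both-out from 0)
b3 stroke→J2  (C1 integral (e out))
b2 stroke→J3  (J2: last free bond brings flow in)
b4 stroke→R1  (only one flow-in slot at J3)

1  (C1 all integral)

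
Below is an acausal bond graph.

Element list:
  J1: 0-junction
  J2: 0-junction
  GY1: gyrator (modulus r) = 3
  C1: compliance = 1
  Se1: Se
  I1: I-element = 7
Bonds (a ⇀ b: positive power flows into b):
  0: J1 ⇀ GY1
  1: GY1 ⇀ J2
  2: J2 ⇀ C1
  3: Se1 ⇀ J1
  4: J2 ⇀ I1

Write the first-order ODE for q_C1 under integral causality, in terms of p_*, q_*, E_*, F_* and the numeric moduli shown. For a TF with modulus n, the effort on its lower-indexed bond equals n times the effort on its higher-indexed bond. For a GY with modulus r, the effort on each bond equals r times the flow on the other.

dq_C1/dt = E_Se1/3 - p_I1/7

β3 →J1  (Se1: effort source, stroke at far end)
β0 →GY1  (J1: bond 3 brought effort, rest push out)
β1 →GY1  (GY1: gyrator matches bond 0)
β2 →J2  (C1 outputs effort q/C1)
β4 →I1  (J2 effort already set via bond 2)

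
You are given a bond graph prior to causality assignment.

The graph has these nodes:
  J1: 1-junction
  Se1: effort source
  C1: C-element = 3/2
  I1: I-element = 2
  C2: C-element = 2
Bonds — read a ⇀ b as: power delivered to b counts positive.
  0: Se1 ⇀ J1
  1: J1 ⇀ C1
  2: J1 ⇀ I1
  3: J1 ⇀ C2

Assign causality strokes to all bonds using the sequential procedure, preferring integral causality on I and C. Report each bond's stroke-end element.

#0 |J1
#1 |J1
#2 |I1
#3 |J1

β0 stroke→J1  (Se1 (Se) sets effort on bond)
β1 stroke→J1  (prefer integral on C1)
β2 stroke→I1  (I1: I, integral causality)
β3 stroke→J1  (1-jn J1 has f-setter on 2)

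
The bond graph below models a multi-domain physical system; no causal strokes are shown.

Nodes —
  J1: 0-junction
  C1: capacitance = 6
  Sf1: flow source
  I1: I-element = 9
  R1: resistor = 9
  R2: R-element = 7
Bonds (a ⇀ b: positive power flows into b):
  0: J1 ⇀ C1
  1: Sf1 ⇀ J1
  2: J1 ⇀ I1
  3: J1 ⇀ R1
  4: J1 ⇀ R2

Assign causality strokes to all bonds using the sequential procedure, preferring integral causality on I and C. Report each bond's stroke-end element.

b1 |Sf1  (Sf1: flow source, stroke at near end)
b0 |J1  (C1 outputs effort q/C1)
b2 |I1  (J1 effort already set via bond 0)
b3 |R1  (J1: bond 0 brought effort, rest push out)
b4 |R2  (J1: bond 0 brought effort, rest push out)

bond 0 stroke→J1
bond 1 stroke→Sf1
bond 2 stroke→I1
bond 3 stroke→R1
bond 4 stroke→R2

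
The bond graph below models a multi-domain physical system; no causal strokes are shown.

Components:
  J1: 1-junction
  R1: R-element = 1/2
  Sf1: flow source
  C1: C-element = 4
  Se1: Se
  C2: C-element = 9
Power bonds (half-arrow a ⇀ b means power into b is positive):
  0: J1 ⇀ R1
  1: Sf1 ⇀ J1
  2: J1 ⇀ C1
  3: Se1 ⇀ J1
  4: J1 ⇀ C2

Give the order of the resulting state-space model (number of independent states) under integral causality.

2  (C1, C2 all integral)

#1 stroke at Sf1  (Sf1: flow source, stroke at near end)
#3 stroke at J1  (Se1: effort source, stroke at far end)
#0 stroke at J1  (J1 flow already set via bond 1)
#2 stroke at J1  (J1: bond 1 brought flow, rest push out)
#4 stroke at J1  (1-jn J1 has f-setter on 1)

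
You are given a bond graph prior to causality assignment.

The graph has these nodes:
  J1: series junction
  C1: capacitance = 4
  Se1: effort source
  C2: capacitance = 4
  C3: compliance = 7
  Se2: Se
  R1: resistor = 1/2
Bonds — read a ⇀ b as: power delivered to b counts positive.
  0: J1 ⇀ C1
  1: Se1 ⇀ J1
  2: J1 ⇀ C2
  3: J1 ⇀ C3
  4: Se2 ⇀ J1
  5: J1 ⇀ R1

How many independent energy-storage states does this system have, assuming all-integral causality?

3  (C1, C2, C3 all integral)

#1 stroke→J1  (Se1 (Se) sets effort on bond)
#4 stroke→J1  (Se2: effort source, stroke at far end)
#0 stroke→J1  (C1 outputs effort q/C1)
#2 stroke→J1  (C2 integral (e out))
#3 stroke→J1  (C3 outputs effort q/C3)
#5 stroke→R1  (J1: last free bond brings flow in)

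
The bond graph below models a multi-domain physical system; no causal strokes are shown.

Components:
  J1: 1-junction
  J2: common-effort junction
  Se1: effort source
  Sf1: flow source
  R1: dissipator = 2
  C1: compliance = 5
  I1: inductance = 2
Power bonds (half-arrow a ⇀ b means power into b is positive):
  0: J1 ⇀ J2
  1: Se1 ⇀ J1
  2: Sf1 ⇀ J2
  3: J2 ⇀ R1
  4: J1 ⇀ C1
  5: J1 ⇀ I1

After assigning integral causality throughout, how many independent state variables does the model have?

2  (C1, I1 all integral)

b1 stroke at J1  (Se1 (Se) sets effort on bond)
b2 stroke at Sf1  (Sf1 fixes flow; stroke at Sf1)
b4 stroke at J1  (prefer integral on C1)
b5 stroke at I1  (I1: I, integral causality)
b0 stroke at J1  (common-f at J1 fixed by 5)
b3 stroke at J2  (closing 0-jn rule on J2)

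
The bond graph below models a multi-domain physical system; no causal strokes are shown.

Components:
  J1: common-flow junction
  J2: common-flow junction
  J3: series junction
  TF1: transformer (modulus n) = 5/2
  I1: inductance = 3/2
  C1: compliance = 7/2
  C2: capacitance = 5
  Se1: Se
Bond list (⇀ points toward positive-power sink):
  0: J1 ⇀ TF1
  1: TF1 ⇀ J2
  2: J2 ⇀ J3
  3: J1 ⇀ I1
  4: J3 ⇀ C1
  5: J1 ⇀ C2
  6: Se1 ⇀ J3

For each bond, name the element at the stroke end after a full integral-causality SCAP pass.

bond 6 |J3  (Se1 fixes effort; stroke away)
bond 3 |I1  (I1: I, integral causality)
bond 0 |J1  (J1: bond 3 brought flow, rest push out)
bond 5 |J1  (J1: bond 3 brought flow, rest push out)
bond 1 |TF1  (TF1: transformer flips bond 0)
bond 2 |J2  (common-f at J2 fixed by 1)
bond 4 |J3  (J3 flow already set via bond 2)

bond 0 stroke at J1
bond 1 stroke at TF1
bond 2 stroke at J2
bond 3 stroke at I1
bond 4 stroke at J3
bond 5 stroke at J1
bond 6 stroke at J3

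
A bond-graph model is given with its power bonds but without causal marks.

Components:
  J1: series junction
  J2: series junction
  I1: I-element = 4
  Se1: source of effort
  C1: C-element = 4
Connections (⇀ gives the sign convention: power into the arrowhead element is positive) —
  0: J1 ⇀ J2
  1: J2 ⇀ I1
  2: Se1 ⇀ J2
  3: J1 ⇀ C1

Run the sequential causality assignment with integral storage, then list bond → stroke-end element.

bond 2 →J2  (Se1 (Se) sets effort on bond)
bond 1 →I1  (prefer integral on I1)
bond 0 →J2  (J2: bond 1 brought flow, rest push out)
bond 3 →J1  (1-jn J1 has f-setter on 0)

β0 stroke→J2
β1 stroke→I1
β2 stroke→J2
β3 stroke→J1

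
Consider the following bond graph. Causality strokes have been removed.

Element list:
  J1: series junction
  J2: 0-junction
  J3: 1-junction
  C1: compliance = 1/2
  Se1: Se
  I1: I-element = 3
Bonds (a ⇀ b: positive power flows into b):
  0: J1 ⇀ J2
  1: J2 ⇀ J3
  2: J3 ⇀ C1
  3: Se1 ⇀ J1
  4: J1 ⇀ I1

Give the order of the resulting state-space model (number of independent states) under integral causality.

2  (C1, I1 all integral)

b3 stroke→J1  (Se1 (Se) sets effort on bond)
b2 stroke→J3  (prefer integral on C1)
b1 stroke→J2  (J3: last free bond brings flow in)
b0 stroke→J1  (0-jn J2 has e-setter on 1)
b4 stroke→I1  (J1: last free bond brings flow in)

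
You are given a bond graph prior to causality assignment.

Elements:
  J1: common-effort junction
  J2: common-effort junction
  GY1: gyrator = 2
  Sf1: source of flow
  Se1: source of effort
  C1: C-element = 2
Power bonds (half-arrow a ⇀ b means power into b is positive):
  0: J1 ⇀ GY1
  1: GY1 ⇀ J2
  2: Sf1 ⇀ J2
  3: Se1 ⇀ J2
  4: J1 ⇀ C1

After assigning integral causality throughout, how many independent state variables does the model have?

#2 stroke→Sf1  (source Sf1 imposes f)
#3 stroke→J2  (Se1: effort source, stroke at far end)
#1 stroke→GY1  (J2: bond 3 brought effort, rest push out)
#0 stroke→GY1  (GY GY1: same side as bond 1)
#4 stroke→J1  (J1 needs exactly one e-in)

1  (C1 all integral)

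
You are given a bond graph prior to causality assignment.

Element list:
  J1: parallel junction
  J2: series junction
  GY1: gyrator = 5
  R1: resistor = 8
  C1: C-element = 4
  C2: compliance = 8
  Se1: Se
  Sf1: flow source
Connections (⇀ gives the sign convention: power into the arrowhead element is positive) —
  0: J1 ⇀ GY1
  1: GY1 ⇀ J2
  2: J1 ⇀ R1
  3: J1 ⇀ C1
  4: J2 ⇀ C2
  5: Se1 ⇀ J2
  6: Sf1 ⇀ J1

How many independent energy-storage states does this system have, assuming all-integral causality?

2  (C1, C2 all integral)

bond 5 stroke at J2  (Se1: effort source, stroke at far end)
bond 6 stroke at Sf1  (Sf1 fixes flow; stroke at Sf1)
bond 3 stroke at J1  (C1 integral (e out))
bond 0 stroke at GY1  (J1: bond 3 brought effort, rest push out)
bond 2 stroke at R1  (J1: bond 3 brought effort, rest push out)
bond 1 stroke at GY1  (GY1: gyrator matches bond 0)
bond 4 stroke at J2  (J2 flow already set via bond 1)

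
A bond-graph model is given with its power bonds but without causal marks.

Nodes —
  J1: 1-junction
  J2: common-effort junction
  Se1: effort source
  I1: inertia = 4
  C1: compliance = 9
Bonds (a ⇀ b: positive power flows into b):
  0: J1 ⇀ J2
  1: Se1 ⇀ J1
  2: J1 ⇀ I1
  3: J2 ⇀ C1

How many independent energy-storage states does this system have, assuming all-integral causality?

2  (C1, I1 all integral)

bond 1 stroke at J1  (Se1 (Se) sets effort on bond)
bond 2 stroke at I1  (I1: I, integral causality)
bond 0 stroke at J1  (J1 flow already set via bond 2)
bond 3 stroke at J2  (closing 0-jn rule on J2)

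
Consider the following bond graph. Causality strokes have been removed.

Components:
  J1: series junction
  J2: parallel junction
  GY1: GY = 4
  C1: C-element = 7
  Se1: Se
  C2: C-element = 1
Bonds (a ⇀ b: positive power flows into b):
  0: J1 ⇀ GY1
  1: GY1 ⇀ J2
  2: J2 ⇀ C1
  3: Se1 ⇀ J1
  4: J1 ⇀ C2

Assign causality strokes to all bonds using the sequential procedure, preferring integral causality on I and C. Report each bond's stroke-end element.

bond 3 →J1  (Se1 (Se) sets effort on bond)
bond 2 →J2  (C1 outputs effort q/C1)
bond 1 →GY1  (J2 effort already set via bond 2)
bond 0 →GY1  (GY1: gyrator matches bond 1)
bond 4 →J1  (1-jn J1 has f-setter on 0)

bond 0 stroke at GY1
bond 1 stroke at GY1
bond 2 stroke at J2
bond 3 stroke at J1
bond 4 stroke at J1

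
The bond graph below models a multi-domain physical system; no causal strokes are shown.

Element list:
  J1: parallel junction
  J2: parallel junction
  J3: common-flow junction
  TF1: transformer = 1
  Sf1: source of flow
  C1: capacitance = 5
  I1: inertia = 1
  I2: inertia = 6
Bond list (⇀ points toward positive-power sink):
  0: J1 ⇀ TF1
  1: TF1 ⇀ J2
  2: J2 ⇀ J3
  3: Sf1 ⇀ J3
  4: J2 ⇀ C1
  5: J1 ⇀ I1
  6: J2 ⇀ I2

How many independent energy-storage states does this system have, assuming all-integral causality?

#3 stroke→Sf1  (Sf1: flow source, stroke at near end)
#2 stroke→J3  (J3 flow already set via bond 3)
#4 stroke→J2  (C1 integral (e out))
#1 stroke→TF1  (J2: bond 4 brought effort, rest push out)
#6 stroke→I2  (0-jn J2 has e-setter on 4)
#0 stroke→J1  (TF1 one-in-one-out from 1)
#5 stroke→I1  (J1 effort already set via bond 0)

3  (C1, I1, I2 all integral)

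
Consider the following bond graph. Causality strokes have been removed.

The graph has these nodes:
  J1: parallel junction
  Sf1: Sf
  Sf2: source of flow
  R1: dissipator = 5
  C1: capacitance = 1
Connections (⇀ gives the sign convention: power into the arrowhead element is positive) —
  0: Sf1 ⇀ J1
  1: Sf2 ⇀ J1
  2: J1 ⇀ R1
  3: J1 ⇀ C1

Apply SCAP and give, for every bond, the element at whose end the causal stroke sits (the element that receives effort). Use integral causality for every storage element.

β0 →Sf1
β1 →Sf2
β2 →R1
β3 →J1

b0 stroke at Sf1  (source Sf1 imposes f)
b1 stroke at Sf2  (Sf2: flow source, stroke at near end)
b3 stroke at J1  (C1 integral (e out))
b2 stroke at R1  (J1 effort already set via bond 3)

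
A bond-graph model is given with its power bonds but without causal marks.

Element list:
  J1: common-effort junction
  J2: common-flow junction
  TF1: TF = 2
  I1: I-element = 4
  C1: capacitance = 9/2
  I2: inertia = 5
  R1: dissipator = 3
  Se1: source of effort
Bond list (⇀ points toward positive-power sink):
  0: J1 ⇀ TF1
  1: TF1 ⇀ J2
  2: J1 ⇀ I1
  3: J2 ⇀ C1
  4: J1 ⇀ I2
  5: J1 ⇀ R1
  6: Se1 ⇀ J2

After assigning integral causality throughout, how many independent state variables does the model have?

3  (C1, I1, I2 all integral)

#6 |J2  (source Se1 imposes e)
#2 |I1  (I1 integral (f out))
#3 |J2  (C1 integral (e out))
#1 |TF1  (J2 needs exactly one f-in)
#0 |J1  (TF1 one-in-one-out from 1)
#4 |I2  (0-jn J1 has e-setter on 0)
#5 |R1  (common-e at J1 fixed by 0)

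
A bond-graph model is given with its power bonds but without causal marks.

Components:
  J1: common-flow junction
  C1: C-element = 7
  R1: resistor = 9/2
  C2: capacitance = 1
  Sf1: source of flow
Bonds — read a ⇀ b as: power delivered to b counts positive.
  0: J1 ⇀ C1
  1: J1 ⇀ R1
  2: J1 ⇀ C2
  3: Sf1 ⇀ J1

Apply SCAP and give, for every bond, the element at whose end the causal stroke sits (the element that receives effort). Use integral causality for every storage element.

b3 |Sf1  (Sf1 (Sf) sets flow on bond)
b0 |J1  (common-f at J1 fixed by 3)
b1 |J1  (J1 flow already set via bond 3)
b2 |J1  (J1 flow already set via bond 3)

bond 0 →J1
bond 1 →J1
bond 2 →J1
bond 3 →Sf1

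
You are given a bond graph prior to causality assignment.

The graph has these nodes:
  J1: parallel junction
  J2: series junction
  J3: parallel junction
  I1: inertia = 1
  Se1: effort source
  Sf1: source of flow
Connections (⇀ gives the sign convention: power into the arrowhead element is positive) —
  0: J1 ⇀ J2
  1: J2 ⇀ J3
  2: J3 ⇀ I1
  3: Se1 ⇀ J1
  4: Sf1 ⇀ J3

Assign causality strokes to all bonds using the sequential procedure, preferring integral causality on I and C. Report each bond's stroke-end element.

β3 →J1  (Se1 (Se) sets effort on bond)
β4 →Sf1  (Sf1 (Sf) sets flow on bond)
β0 →J2  (common-e at J1 fixed by 3)
β1 →J3  (only one flow-in slot at J2)
β2 →I1  (J3 effort already set via bond 1)

#0 stroke→J2
#1 stroke→J3
#2 stroke→I1
#3 stroke→J1
#4 stroke→Sf1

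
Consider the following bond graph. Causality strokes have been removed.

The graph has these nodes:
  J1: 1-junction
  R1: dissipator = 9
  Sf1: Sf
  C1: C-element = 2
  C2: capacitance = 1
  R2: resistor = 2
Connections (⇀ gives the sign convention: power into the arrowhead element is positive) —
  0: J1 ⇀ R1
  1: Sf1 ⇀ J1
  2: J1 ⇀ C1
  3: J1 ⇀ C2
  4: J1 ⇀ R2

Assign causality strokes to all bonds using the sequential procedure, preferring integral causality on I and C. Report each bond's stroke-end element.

#0 stroke at J1
#1 stroke at Sf1
#2 stroke at J1
#3 stroke at J1
#4 stroke at J1

bond 1 stroke at Sf1  (Sf1: flow source, stroke at near end)
bond 0 stroke at J1  (J1: bond 1 brought flow, rest push out)
bond 2 stroke at J1  (common-f at J1 fixed by 1)
bond 3 stroke at J1  (J1: bond 1 brought flow, rest push out)
bond 4 stroke at J1  (common-f at J1 fixed by 1)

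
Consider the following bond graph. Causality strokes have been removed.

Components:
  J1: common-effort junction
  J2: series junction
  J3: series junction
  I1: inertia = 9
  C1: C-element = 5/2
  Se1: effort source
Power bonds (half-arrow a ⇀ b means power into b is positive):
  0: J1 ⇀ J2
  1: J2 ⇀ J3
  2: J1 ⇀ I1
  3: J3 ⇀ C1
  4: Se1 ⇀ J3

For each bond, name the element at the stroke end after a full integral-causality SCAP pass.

b4 |J3  (Se1 (Se) sets effort on bond)
b2 |I1  (prefer integral on I1)
b0 |J1  (J1: last free bond brings effort in)
b1 |J2  (common-f at J2 fixed by 0)
b3 |J3  (J3: bond 1 brought flow, rest push out)

bond 0 →J1
bond 1 →J2
bond 2 →I1
bond 3 →J3
bond 4 →J3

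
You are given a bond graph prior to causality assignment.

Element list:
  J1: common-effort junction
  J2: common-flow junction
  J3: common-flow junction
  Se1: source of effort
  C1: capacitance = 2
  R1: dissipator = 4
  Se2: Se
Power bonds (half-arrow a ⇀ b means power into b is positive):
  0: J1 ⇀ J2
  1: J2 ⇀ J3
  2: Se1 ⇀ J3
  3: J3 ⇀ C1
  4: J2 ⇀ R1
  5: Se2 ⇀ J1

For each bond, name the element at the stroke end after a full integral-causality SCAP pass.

#2 |J3  (source Se1 imposes e)
#5 |J1  (source Se2 imposes e)
#0 |J2  (0-jn J1 has e-setter on 5)
#3 |J3  (prefer integral on C1)
#1 |J2  (J3: last free bond brings flow in)
#4 |R1  (only one flow-in slot at J2)

b0 →J2
b1 →J2
b2 →J3
b3 →J3
b4 →R1
b5 →J1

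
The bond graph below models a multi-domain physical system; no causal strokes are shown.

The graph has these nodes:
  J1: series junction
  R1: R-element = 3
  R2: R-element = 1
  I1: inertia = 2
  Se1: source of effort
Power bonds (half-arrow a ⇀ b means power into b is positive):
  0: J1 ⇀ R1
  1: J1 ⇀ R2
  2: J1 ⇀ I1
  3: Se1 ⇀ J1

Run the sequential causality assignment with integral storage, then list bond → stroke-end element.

bond 0 →J1
bond 1 →J1
bond 2 →I1
bond 3 →J1

b3 stroke at J1  (Se1: effort source, stroke at far end)
b2 stroke at I1  (I1: I, integral causality)
b0 stroke at J1  (J1 flow already set via bond 2)
b1 stroke at J1  (1-jn J1 has f-setter on 2)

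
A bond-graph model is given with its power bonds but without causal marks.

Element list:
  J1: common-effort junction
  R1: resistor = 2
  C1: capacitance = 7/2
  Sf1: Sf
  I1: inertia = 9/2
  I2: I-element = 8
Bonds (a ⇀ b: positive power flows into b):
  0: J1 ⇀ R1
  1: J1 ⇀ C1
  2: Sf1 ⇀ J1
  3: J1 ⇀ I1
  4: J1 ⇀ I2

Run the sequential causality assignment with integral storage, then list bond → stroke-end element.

#0 stroke→R1
#1 stroke→J1
#2 stroke→Sf1
#3 stroke→I1
#4 stroke→I2

β2 |Sf1  (Sf1 fixes flow; stroke at Sf1)
β1 |J1  (prefer integral on C1)
β0 |R1  (J1: bond 1 brought effort, rest push out)
β3 |I1  (J1: bond 1 brought effort, rest push out)
β4 |I2  (J1: bond 1 brought effort, rest push out)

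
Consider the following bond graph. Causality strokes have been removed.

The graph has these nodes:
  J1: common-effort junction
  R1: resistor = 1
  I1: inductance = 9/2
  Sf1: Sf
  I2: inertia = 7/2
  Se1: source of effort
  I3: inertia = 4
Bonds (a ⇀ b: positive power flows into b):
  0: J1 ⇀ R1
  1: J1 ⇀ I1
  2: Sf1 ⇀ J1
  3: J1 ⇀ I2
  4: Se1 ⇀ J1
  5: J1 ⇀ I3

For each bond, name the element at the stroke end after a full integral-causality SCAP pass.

b2 →Sf1  (Sf1: flow source, stroke at near end)
b4 →J1  (source Se1 imposes e)
b0 →R1  (0-jn J1 has e-setter on 4)
b1 →I1  (0-jn J1 has e-setter on 4)
b3 →I2  (J1 effort already set via bond 4)
b5 →I3  (0-jn J1 has e-setter on 4)

β0 |R1
β1 |I1
β2 |Sf1
β3 |I2
β4 |J1
β5 |I3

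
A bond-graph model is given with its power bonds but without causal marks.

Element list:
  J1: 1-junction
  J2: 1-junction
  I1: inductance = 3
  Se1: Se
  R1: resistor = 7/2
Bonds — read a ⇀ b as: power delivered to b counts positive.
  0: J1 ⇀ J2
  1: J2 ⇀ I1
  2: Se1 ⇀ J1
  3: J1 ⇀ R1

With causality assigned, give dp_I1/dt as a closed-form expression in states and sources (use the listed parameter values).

dp_I1/dt = E_Se1 - 7*p_I1/6

b2 |J1  (Se1: effort source, stroke at far end)
b1 |I1  (prefer integral on I1)
b0 |J2  (common-f at J2 fixed by 1)
b3 |J1  (common-f at J1 fixed by 0)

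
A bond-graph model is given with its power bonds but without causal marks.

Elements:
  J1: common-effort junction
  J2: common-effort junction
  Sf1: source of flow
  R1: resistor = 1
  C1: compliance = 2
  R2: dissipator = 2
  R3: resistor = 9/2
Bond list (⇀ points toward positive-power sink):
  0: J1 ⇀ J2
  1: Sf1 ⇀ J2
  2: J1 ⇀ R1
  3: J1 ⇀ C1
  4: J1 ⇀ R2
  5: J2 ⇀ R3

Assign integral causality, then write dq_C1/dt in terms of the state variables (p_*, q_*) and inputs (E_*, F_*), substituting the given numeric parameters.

#1 |Sf1  (Sf1 fixes flow; stroke at Sf1)
#3 |J1  (C1 integral (e out))
#0 |J2  (common-e at J1 fixed by 3)
#2 |R1  (common-e at J1 fixed by 3)
#4 |R2  (common-e at J1 fixed by 3)
#5 |R3  (0-jn J2 has e-setter on 0)

dq_C1/dt = F_Sf1 - 31*q_C1/36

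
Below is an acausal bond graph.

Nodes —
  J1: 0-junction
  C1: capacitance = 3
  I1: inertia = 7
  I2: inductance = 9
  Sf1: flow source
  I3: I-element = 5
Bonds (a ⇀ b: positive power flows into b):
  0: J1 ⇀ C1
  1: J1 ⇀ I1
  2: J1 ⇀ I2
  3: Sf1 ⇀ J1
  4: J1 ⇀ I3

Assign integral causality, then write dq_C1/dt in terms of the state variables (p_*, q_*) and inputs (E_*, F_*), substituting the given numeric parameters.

#3 stroke at Sf1  (source Sf1 imposes f)
#0 stroke at J1  (C1: C, integral causality)
#1 stroke at I1  (common-e at J1 fixed by 0)
#2 stroke at I2  (0-jn J1 has e-setter on 0)
#4 stroke at I3  (J1: bond 0 brought effort, rest push out)

dq_C1/dt = F_Sf1 - p_I1/7 - p_I2/9 - p_I3/5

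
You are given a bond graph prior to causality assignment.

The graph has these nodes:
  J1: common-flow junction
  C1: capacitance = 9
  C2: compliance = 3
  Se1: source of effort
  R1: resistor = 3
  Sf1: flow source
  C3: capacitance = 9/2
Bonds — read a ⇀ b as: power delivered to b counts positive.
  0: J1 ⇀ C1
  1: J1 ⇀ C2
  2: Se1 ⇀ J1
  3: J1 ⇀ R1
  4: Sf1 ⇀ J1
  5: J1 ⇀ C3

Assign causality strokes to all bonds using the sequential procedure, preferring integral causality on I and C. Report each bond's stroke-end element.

β2 stroke→J1  (source Se1 imposes e)
β4 stroke→Sf1  (Sf1 fixes flow; stroke at Sf1)
β0 stroke→J1  (J1: bond 4 brought flow, rest push out)
β1 stroke→J1  (common-f at J1 fixed by 4)
β3 stroke→J1  (common-f at J1 fixed by 4)
β5 stroke→J1  (J1 flow already set via bond 4)

bond 0 stroke at J1
bond 1 stroke at J1
bond 2 stroke at J1
bond 3 stroke at J1
bond 4 stroke at Sf1
bond 5 stroke at J1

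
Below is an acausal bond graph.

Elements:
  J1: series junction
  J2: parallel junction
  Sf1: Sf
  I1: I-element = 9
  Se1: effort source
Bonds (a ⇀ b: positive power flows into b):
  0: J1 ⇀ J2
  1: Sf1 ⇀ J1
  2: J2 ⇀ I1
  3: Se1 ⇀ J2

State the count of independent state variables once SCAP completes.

1  (I1 all integral)

bond 1 stroke→Sf1  (source Sf1 imposes f)
bond 3 stroke→J2  (Se1 fixes effort; stroke away)
bond 0 stroke→J1  (common-f at J1 fixed by 1)
bond 2 stroke→I1  (common-e at J2 fixed by 3)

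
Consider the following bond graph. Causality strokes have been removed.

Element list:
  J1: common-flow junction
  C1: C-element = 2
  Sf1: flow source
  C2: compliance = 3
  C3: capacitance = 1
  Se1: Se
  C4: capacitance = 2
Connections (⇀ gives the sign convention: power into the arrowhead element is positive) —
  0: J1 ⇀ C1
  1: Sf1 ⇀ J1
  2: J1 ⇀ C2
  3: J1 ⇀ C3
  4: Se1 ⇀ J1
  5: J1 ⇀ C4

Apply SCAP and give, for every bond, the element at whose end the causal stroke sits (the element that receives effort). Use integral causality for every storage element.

#1 |Sf1  (source Sf1 imposes f)
#4 |J1  (Se1 (Se) sets effort on bond)
#0 |J1  (common-f at J1 fixed by 1)
#2 |J1  (1-jn J1 has f-setter on 1)
#3 |J1  (J1: bond 1 brought flow, rest push out)
#5 |J1  (1-jn J1 has f-setter on 1)

#0 stroke at J1
#1 stroke at Sf1
#2 stroke at J1
#3 stroke at J1
#4 stroke at J1
#5 stroke at J1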